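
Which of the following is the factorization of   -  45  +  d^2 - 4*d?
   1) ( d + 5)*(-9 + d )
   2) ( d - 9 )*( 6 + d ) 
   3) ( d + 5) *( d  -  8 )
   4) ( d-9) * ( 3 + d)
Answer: 1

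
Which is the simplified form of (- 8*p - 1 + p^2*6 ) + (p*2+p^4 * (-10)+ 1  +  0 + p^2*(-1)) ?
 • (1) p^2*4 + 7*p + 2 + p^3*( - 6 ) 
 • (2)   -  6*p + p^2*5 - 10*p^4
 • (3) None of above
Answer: 2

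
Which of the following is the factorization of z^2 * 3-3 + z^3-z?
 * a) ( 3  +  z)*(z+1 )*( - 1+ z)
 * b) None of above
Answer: a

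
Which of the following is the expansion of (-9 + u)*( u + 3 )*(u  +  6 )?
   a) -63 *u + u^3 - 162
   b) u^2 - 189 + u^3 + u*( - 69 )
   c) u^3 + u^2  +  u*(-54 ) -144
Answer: a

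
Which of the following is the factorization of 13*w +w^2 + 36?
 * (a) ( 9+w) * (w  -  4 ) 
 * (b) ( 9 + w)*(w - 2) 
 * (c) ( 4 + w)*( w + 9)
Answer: c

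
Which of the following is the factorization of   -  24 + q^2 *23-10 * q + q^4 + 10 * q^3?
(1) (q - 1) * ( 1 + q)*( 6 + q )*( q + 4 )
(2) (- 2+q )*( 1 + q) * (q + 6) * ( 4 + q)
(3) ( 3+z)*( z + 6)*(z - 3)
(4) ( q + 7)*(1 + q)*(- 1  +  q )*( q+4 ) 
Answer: 1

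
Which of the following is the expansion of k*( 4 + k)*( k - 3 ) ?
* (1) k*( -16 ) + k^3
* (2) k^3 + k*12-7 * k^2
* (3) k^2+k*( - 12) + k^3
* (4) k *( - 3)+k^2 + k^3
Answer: 3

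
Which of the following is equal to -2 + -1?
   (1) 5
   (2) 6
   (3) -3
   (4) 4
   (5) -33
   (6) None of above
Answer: 3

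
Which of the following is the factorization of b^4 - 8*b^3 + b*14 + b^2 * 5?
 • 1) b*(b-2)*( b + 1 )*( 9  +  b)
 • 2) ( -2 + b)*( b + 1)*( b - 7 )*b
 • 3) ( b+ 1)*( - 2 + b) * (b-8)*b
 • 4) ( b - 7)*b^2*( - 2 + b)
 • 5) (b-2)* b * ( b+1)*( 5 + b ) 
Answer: 2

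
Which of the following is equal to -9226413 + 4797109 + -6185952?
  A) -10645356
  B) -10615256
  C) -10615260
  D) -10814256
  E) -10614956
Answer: B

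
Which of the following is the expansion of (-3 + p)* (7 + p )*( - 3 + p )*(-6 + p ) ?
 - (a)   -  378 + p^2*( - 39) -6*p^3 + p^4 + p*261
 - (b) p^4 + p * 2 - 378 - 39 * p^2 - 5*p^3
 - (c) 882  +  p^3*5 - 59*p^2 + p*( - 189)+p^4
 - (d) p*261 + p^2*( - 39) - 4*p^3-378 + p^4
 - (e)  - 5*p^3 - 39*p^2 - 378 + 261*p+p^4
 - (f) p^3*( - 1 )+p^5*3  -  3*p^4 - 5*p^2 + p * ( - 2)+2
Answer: e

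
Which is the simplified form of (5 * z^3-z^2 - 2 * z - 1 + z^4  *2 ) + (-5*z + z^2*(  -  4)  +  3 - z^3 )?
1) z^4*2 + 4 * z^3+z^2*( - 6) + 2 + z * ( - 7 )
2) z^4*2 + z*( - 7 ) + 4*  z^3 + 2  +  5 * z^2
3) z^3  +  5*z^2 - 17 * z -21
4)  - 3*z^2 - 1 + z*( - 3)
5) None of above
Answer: 5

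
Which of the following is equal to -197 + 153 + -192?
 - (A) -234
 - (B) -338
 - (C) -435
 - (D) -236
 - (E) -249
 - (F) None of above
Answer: D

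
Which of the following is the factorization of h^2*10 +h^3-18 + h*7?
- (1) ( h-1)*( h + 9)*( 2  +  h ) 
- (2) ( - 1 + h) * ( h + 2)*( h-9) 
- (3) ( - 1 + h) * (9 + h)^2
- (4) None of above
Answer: 1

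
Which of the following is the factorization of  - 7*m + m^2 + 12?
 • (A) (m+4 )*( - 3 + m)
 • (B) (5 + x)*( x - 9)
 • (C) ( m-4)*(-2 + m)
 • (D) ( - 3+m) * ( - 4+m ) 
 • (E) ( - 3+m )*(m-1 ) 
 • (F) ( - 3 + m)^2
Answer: D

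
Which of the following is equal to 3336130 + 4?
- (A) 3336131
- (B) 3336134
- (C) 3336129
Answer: B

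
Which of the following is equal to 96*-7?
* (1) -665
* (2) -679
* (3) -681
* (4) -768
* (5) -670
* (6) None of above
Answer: 6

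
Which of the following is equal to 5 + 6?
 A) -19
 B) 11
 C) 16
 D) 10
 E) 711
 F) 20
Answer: B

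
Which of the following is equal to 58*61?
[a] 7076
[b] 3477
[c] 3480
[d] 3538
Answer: d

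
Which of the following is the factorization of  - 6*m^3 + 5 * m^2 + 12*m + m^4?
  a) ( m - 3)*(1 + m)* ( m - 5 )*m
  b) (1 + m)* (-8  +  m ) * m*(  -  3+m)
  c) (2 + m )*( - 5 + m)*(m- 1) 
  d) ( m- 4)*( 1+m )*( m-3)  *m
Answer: d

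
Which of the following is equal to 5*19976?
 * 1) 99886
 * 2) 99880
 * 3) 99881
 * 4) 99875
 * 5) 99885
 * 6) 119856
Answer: 2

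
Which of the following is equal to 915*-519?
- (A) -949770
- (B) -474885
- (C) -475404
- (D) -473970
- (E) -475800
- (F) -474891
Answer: B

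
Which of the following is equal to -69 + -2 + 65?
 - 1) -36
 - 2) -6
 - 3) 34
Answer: 2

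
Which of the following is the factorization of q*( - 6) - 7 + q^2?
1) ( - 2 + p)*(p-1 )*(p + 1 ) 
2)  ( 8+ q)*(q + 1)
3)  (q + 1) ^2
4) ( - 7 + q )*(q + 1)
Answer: 4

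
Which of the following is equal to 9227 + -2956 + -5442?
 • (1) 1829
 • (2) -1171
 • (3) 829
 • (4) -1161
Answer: 3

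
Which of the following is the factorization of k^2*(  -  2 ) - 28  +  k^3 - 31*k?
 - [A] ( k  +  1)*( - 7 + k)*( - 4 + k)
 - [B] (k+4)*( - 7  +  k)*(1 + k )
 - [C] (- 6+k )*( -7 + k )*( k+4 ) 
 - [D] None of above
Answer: B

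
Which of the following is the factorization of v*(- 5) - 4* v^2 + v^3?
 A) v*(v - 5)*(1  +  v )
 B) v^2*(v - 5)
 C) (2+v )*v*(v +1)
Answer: A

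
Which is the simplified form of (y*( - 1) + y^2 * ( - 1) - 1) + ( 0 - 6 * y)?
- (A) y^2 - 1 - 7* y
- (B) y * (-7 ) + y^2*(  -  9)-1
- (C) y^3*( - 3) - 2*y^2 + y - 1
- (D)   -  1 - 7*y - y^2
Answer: D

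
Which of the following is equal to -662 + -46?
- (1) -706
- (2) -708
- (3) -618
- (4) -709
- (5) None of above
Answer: 2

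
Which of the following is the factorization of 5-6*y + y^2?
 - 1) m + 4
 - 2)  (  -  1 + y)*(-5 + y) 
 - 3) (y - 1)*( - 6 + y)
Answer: 2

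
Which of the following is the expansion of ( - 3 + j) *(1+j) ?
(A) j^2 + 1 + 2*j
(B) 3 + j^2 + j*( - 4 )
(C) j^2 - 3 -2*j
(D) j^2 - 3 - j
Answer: C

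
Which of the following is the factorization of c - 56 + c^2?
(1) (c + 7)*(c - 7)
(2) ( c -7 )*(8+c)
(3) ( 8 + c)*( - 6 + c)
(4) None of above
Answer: 2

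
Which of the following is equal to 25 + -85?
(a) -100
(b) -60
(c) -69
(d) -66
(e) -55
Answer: b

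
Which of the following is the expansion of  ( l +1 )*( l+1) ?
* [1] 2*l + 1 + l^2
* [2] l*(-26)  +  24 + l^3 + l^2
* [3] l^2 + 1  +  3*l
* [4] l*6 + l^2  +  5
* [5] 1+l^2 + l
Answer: 1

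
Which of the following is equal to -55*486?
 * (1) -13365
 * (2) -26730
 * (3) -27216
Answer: 2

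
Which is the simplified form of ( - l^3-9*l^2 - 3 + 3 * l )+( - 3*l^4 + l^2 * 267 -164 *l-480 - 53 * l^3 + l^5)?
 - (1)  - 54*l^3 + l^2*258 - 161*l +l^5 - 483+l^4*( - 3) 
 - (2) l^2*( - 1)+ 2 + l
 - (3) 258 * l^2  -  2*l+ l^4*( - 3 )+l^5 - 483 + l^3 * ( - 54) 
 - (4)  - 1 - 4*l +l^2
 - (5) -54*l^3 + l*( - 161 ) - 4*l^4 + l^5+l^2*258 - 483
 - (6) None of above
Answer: 1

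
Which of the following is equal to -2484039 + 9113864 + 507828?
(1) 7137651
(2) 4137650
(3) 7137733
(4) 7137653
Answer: 4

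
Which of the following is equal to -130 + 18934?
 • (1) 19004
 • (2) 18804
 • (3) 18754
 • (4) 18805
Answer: 2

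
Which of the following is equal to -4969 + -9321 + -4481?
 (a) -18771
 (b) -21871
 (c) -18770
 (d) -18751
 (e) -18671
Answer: a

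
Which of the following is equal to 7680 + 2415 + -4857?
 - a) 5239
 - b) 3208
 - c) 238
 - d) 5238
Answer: d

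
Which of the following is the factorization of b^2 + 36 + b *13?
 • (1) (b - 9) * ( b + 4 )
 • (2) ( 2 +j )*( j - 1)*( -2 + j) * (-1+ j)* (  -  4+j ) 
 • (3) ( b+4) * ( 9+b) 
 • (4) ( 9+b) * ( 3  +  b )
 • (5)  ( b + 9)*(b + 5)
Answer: 3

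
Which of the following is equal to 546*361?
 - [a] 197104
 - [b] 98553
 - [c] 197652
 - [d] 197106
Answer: d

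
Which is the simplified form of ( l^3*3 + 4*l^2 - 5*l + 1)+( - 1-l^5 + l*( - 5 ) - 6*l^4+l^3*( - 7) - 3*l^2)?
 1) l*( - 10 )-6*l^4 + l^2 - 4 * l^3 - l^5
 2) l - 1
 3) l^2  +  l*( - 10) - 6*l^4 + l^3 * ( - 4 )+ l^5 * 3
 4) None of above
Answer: 1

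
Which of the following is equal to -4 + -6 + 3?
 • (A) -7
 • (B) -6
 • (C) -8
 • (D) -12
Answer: A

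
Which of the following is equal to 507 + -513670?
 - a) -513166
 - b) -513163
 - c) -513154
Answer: b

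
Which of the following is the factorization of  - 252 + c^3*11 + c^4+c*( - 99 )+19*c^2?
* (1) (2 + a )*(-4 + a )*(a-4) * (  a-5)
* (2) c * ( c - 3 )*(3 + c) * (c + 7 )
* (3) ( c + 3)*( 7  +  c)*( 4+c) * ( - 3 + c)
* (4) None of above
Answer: 3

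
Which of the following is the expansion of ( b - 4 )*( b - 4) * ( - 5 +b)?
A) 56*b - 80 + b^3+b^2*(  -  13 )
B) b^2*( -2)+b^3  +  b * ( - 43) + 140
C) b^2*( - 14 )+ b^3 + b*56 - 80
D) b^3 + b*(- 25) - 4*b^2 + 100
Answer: A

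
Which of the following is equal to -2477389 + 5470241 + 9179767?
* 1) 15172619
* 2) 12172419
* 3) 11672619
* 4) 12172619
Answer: 4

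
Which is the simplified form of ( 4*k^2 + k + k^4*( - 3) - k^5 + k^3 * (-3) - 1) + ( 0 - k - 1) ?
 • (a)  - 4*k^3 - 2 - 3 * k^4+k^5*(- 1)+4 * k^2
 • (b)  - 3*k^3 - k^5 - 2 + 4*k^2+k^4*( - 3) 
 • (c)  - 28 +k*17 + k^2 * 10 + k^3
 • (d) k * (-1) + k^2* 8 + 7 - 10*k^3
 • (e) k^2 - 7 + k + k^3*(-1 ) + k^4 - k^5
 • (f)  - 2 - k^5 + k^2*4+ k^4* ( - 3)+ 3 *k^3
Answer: b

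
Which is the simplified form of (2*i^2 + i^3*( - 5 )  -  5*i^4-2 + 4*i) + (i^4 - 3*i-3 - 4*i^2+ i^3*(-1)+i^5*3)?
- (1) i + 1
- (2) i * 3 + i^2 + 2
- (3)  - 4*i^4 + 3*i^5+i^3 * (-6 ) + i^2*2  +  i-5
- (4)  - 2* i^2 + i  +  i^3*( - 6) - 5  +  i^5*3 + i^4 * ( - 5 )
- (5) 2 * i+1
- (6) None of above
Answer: 6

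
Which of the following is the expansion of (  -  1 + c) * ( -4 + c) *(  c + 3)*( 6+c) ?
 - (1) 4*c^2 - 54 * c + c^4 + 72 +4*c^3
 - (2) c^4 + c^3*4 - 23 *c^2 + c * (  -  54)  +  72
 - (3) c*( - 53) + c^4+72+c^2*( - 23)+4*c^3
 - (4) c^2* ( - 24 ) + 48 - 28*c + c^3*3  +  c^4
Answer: 2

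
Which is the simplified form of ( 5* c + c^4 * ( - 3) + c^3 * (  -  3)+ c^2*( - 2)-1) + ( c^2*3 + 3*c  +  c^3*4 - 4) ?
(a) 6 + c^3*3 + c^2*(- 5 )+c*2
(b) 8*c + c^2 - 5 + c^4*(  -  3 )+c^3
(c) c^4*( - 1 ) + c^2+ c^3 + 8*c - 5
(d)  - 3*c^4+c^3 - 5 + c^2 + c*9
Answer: b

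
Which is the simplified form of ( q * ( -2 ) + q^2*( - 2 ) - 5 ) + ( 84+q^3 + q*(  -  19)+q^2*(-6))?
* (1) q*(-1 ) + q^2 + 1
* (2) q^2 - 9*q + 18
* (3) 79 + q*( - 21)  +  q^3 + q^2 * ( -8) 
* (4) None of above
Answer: 3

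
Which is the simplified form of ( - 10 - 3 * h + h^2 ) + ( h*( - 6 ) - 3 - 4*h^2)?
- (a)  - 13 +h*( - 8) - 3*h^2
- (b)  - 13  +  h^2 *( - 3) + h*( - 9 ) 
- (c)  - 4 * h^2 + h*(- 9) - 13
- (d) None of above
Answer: b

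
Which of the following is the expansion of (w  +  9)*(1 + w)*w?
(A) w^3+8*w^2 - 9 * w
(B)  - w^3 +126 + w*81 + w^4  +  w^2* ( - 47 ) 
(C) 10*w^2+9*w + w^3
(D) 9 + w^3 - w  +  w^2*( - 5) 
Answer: C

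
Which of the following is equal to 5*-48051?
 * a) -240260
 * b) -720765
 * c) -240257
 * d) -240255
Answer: d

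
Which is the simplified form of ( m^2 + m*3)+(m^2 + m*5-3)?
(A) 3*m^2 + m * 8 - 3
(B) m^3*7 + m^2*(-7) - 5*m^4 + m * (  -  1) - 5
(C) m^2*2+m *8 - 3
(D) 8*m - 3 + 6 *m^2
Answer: C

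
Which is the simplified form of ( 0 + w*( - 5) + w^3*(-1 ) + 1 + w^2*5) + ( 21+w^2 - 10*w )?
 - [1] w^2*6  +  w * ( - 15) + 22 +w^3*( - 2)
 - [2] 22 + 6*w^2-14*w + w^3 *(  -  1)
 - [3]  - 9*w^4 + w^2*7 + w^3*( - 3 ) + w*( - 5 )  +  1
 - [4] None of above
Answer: 4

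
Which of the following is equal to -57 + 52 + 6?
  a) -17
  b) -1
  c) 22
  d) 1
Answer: d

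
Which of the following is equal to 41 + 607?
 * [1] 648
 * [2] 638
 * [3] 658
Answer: 1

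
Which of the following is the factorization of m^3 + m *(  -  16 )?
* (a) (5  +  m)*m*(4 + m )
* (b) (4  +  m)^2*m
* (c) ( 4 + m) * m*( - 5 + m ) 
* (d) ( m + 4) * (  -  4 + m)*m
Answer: d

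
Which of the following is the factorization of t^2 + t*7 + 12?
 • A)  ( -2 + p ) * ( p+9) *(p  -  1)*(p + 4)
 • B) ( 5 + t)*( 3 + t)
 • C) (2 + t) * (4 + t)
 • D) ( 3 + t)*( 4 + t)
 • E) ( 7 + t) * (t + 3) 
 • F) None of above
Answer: D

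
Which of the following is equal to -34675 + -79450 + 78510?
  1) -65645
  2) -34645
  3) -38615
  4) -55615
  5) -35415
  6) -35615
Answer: 6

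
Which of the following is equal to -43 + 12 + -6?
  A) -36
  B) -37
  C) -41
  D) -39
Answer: B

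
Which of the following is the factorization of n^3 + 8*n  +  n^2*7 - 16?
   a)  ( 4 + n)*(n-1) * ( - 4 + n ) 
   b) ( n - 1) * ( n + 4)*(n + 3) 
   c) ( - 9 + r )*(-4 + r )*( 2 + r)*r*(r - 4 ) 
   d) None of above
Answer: d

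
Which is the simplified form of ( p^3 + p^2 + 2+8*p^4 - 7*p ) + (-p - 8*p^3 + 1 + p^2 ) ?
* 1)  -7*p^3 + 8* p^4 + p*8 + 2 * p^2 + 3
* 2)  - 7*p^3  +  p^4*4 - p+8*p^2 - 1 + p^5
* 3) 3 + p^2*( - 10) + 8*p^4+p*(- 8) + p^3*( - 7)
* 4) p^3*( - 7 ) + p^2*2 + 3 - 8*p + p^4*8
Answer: 4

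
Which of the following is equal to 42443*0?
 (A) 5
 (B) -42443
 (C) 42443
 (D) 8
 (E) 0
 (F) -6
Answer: E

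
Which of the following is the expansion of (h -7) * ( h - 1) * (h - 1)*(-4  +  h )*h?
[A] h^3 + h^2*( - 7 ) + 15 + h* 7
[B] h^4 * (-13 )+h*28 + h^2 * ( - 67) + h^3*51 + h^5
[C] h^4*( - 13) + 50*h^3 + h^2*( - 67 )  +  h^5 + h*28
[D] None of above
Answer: B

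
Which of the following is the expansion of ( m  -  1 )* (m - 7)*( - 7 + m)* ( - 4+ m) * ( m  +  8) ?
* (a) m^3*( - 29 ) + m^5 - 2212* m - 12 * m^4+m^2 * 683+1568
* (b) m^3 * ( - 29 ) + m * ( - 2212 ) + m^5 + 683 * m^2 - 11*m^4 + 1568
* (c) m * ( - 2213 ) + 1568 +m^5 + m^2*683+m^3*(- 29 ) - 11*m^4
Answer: b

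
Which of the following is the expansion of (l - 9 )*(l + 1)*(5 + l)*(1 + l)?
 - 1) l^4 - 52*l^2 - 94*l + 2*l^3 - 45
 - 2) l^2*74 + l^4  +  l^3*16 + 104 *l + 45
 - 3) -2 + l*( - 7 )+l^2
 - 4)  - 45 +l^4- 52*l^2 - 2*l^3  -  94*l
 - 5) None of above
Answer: 4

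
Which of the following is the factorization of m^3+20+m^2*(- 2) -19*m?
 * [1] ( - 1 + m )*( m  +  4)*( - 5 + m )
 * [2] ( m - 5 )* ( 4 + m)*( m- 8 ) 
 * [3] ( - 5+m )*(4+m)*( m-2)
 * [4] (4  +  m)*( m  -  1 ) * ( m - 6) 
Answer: 1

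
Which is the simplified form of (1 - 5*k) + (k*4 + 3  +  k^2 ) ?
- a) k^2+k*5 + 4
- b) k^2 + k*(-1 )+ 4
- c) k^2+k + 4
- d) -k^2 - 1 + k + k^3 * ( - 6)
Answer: b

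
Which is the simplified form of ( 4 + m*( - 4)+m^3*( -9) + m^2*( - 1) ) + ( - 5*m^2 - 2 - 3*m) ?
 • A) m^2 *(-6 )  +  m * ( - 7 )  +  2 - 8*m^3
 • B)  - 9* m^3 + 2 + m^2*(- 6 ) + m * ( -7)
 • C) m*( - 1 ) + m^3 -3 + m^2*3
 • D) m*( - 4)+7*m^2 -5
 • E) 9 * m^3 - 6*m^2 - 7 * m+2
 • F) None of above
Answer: B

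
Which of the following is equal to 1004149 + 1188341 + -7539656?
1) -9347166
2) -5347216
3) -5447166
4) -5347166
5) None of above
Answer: 4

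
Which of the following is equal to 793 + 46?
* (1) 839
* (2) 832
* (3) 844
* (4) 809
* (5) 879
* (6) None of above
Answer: 1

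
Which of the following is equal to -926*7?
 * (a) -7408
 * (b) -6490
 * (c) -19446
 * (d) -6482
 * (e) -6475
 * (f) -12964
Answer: d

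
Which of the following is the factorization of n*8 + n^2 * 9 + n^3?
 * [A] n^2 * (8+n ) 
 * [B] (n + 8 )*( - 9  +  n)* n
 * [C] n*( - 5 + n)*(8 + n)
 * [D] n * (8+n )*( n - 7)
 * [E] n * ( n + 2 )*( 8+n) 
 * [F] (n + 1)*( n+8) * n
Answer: F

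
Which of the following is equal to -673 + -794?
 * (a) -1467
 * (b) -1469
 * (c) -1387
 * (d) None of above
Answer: a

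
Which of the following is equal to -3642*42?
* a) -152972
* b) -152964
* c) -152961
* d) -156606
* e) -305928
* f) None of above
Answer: b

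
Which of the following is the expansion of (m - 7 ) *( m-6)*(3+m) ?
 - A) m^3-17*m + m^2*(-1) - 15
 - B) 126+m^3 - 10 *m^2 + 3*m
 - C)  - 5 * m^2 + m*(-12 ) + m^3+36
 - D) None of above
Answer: B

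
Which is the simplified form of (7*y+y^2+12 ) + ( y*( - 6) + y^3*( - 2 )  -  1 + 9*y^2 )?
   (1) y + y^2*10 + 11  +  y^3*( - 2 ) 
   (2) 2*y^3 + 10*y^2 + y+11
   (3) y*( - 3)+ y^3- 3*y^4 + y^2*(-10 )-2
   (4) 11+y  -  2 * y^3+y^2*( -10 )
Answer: 1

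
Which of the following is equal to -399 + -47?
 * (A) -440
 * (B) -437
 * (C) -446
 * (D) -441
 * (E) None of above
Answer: C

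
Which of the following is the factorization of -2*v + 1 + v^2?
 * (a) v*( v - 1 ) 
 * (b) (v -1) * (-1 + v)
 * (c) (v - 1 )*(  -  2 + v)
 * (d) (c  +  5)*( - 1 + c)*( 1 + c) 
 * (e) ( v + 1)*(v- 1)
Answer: b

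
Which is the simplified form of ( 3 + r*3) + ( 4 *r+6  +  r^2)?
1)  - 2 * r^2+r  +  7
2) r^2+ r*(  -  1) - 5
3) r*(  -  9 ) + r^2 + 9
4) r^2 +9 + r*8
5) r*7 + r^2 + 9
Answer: 5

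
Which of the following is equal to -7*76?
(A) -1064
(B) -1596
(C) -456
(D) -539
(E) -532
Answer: E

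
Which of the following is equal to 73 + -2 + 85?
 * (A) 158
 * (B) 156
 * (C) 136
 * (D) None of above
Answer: B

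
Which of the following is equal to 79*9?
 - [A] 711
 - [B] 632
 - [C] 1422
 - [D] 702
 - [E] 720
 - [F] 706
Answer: A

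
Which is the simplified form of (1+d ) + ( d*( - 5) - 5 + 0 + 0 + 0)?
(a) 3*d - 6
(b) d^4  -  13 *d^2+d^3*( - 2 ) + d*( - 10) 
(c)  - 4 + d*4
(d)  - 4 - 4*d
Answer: d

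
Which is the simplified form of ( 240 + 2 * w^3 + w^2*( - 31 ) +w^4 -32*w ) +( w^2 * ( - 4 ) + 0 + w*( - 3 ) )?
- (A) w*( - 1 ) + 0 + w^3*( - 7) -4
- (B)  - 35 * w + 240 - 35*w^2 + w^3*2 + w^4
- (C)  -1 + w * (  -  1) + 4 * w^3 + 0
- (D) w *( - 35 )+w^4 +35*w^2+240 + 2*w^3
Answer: B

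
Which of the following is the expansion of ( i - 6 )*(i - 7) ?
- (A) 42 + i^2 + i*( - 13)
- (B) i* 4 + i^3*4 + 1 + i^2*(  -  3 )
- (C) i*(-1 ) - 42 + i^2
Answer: A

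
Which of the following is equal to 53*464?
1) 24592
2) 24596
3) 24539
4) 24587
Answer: 1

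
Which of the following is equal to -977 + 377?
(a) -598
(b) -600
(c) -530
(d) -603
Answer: b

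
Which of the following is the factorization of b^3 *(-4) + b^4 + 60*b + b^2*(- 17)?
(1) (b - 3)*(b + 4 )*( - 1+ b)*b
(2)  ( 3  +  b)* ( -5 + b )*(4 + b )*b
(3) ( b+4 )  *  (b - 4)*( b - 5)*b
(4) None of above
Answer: 4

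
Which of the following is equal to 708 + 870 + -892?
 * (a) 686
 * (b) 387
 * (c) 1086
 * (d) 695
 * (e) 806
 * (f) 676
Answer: a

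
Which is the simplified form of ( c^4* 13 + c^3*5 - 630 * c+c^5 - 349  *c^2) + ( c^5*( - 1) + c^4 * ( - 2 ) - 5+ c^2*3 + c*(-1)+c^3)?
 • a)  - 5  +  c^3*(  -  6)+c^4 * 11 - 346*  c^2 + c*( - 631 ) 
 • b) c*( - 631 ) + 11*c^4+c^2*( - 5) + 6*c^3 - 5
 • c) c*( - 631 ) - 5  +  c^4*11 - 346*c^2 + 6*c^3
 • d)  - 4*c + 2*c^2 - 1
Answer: c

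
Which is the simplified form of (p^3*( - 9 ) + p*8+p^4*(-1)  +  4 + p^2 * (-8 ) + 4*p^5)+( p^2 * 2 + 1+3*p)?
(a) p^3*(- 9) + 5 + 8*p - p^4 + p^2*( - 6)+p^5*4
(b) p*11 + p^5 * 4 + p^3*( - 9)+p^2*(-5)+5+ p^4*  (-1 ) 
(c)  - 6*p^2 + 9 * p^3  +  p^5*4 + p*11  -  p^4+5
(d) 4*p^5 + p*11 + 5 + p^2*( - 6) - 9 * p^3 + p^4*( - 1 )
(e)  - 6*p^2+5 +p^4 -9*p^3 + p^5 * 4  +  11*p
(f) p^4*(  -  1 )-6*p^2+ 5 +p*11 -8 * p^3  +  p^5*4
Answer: d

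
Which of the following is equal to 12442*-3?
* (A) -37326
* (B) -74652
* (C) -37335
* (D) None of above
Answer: A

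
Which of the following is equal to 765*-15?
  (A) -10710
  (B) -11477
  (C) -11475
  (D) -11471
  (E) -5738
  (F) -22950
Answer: C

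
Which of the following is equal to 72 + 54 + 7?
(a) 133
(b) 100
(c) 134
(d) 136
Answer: a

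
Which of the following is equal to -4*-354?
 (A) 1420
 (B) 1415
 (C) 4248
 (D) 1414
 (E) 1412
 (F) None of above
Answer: F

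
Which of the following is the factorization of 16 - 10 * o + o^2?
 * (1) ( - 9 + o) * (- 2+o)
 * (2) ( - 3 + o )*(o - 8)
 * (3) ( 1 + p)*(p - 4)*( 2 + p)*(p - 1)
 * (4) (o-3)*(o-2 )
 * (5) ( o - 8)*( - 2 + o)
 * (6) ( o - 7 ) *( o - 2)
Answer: 5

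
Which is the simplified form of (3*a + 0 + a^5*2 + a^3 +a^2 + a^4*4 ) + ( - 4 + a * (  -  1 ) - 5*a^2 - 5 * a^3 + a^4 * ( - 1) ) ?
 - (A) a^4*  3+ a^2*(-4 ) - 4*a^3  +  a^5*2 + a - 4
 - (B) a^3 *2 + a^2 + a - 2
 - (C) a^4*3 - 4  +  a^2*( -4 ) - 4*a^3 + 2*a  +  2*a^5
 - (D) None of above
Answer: C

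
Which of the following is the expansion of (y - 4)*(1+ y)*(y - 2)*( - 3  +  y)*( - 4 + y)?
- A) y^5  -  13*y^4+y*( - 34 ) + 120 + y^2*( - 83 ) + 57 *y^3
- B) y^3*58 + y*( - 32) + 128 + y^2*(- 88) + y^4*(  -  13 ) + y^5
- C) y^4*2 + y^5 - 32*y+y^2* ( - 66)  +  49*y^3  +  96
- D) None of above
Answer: D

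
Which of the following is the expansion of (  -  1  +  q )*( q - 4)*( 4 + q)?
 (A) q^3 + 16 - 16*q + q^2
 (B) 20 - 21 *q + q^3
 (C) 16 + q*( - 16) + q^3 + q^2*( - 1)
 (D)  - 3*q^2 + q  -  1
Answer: C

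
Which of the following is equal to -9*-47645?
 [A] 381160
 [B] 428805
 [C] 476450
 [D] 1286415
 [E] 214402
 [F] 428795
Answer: B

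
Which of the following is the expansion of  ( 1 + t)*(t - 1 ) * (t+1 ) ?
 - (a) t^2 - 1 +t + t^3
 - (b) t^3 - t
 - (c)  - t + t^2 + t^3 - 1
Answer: c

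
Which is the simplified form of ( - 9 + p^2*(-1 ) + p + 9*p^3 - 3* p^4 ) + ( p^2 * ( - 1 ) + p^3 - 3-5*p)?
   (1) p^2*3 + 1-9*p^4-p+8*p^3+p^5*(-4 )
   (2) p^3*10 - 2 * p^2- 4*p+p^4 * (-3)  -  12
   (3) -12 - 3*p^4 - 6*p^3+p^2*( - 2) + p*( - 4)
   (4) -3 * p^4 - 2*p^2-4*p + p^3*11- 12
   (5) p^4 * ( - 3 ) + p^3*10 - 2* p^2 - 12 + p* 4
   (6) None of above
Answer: 2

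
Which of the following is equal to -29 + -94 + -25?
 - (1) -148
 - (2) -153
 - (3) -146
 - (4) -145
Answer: 1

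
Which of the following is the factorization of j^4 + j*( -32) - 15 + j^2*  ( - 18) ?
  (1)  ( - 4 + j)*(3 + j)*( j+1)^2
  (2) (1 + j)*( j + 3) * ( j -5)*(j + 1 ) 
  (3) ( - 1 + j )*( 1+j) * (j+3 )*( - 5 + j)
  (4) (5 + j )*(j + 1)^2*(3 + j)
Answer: 2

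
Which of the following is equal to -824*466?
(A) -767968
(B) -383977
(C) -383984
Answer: C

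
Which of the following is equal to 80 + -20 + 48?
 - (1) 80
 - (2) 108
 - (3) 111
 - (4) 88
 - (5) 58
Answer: 2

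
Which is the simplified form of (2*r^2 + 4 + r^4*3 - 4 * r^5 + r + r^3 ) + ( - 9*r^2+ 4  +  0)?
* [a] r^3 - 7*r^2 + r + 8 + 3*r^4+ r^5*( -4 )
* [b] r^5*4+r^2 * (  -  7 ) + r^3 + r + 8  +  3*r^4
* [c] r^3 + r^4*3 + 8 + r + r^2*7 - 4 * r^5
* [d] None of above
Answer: a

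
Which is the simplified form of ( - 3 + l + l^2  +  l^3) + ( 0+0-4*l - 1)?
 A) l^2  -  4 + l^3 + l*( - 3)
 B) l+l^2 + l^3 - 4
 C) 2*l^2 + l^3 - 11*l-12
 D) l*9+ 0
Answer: A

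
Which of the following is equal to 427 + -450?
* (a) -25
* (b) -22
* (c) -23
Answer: c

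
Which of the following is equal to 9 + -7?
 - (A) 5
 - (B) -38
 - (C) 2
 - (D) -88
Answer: C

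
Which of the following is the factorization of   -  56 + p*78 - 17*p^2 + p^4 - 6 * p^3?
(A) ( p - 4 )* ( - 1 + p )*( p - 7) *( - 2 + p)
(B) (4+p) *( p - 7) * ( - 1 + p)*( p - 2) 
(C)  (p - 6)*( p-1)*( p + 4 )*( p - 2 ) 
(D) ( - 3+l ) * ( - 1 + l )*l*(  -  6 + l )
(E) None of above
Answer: B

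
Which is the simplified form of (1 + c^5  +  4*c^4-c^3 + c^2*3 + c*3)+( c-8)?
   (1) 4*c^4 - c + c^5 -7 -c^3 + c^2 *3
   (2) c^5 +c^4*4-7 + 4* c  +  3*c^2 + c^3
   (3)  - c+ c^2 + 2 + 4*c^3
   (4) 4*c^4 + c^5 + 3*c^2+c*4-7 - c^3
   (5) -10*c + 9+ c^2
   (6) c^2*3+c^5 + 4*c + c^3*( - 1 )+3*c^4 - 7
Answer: 4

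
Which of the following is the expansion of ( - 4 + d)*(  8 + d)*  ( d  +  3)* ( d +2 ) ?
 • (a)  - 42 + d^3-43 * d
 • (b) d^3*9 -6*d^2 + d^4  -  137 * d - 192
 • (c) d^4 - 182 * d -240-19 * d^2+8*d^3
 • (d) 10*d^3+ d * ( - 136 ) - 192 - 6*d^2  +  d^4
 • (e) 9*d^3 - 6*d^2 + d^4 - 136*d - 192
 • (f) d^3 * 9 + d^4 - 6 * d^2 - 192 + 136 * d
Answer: e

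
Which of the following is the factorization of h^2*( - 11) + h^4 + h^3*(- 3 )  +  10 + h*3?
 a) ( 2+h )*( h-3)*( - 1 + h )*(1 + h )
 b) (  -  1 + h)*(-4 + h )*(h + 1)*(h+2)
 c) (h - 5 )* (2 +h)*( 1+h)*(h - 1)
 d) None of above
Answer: c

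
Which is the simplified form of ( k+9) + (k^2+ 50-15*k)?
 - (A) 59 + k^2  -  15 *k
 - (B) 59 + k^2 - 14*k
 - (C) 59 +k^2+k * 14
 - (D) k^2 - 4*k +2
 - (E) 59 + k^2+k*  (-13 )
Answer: B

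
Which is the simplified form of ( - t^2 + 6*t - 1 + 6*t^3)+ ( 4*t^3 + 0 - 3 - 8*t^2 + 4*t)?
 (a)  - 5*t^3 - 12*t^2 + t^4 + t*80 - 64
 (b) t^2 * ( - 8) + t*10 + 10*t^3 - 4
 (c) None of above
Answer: c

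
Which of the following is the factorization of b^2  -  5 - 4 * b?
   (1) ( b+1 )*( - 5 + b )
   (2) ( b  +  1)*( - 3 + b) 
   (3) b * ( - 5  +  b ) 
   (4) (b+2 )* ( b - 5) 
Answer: 1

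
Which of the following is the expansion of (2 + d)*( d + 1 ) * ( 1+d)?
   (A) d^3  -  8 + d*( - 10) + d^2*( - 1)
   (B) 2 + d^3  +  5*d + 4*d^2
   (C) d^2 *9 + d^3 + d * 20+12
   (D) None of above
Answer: B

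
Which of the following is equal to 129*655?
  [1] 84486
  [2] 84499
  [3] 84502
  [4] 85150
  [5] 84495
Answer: 5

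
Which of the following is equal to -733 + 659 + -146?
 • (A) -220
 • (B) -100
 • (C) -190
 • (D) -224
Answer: A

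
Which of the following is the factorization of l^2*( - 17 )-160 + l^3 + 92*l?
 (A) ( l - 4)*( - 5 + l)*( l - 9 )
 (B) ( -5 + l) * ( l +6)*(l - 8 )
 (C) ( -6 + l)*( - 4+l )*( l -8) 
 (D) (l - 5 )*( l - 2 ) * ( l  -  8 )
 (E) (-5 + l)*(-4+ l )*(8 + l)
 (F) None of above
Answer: F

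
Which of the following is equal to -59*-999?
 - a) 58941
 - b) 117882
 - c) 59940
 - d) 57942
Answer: a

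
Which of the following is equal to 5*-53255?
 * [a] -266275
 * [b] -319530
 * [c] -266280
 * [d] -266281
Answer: a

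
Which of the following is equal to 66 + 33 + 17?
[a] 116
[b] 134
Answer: a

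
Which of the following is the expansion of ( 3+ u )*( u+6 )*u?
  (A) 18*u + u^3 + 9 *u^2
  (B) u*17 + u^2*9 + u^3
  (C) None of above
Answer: A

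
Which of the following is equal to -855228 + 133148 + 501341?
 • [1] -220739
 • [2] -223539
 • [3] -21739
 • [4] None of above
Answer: 1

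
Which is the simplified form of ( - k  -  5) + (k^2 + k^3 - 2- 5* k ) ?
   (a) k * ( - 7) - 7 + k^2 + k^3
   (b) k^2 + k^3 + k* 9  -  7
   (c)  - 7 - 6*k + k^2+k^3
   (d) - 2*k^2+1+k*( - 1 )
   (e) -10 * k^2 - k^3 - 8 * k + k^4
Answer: c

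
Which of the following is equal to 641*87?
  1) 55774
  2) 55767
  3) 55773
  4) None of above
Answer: 2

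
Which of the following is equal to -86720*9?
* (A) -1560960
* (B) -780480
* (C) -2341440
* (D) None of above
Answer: B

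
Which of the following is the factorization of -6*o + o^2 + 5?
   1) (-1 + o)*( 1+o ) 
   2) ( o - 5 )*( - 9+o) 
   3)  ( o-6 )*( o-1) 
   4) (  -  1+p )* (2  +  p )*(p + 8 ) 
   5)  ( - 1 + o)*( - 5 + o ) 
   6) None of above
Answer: 5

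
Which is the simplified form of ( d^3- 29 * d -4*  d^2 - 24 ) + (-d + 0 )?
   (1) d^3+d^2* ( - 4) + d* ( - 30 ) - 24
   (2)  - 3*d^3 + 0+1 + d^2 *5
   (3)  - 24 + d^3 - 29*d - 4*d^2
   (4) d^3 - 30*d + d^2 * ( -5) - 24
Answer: 1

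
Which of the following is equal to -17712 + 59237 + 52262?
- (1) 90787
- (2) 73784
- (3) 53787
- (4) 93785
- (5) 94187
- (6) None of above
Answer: 6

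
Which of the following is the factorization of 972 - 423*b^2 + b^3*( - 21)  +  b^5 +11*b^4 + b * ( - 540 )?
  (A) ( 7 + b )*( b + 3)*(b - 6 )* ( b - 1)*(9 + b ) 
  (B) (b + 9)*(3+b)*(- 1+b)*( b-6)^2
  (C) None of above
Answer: C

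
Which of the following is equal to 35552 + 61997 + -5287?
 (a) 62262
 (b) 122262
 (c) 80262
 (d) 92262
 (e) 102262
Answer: d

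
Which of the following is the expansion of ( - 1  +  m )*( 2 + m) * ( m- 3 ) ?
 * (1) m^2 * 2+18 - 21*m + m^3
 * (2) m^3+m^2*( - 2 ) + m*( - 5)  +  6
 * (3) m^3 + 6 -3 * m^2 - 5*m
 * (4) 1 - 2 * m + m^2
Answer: 2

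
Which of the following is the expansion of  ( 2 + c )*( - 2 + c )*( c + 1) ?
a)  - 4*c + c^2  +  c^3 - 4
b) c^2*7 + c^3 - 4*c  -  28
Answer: a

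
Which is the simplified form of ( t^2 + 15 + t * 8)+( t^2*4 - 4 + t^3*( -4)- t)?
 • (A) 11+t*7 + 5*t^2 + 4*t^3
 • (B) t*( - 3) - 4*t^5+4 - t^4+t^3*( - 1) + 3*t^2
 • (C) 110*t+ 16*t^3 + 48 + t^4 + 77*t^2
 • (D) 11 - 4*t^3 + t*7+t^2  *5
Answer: D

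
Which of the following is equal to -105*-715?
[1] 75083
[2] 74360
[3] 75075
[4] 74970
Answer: 3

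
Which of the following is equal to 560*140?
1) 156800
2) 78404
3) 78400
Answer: 3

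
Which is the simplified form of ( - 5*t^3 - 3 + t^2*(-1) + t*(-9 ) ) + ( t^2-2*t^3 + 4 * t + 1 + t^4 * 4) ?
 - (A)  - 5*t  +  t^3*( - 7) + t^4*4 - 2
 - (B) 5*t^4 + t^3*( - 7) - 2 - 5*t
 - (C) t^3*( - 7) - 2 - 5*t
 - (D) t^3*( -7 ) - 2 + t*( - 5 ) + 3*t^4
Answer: A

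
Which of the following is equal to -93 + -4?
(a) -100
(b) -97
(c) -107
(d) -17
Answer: b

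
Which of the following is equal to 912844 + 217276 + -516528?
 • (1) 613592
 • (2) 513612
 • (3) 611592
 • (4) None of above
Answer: 1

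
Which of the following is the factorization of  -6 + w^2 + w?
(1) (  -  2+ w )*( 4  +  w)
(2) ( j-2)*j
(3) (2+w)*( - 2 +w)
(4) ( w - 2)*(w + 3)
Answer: 4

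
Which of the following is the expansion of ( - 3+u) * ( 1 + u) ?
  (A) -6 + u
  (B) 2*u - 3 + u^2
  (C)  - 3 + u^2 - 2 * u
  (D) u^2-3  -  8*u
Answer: C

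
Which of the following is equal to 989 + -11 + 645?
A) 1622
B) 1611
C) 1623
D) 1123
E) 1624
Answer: C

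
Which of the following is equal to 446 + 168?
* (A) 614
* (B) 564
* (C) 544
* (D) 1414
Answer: A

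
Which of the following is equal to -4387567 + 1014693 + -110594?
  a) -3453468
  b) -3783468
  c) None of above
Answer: c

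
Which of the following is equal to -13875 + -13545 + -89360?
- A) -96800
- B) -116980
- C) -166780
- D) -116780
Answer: D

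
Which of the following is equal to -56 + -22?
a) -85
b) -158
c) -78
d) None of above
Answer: c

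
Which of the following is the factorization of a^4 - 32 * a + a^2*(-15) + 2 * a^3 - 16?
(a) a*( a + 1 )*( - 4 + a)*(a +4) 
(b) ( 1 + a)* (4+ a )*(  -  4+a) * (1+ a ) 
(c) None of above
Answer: b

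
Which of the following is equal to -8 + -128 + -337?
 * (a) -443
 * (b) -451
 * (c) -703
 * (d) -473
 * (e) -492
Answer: d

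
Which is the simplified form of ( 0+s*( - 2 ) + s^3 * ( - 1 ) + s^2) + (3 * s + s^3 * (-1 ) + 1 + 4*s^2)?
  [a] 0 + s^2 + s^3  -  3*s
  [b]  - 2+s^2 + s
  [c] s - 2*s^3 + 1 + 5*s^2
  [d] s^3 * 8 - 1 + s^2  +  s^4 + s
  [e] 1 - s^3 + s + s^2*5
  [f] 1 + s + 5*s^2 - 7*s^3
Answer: c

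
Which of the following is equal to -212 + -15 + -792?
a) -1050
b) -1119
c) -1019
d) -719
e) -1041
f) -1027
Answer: c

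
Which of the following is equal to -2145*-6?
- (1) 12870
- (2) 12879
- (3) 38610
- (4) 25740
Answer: 1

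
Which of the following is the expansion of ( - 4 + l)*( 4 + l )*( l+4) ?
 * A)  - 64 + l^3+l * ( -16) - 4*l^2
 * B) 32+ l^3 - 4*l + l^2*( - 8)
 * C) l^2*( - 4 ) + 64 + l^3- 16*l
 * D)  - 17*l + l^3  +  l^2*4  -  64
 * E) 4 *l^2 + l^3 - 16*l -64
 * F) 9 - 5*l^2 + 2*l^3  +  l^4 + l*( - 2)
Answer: E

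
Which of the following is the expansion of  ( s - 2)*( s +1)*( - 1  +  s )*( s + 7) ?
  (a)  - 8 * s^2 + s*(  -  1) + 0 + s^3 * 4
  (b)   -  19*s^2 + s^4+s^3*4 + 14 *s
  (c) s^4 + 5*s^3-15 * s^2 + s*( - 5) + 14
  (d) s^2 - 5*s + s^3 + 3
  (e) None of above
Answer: c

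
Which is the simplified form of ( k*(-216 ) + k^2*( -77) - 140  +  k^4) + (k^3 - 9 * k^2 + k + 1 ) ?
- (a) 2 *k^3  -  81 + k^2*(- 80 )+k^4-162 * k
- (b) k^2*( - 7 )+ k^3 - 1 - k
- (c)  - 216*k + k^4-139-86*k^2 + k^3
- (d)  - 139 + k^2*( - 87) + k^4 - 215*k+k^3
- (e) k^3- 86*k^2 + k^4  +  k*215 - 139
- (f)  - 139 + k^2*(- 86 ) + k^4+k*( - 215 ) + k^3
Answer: f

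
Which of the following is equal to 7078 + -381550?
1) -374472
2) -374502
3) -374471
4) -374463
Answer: 1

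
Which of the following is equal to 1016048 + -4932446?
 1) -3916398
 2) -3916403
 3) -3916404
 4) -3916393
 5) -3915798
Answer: 1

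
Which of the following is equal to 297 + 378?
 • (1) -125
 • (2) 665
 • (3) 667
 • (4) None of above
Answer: 4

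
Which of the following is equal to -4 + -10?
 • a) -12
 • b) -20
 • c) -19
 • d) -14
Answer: d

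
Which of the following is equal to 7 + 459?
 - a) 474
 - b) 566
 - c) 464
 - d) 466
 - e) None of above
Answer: d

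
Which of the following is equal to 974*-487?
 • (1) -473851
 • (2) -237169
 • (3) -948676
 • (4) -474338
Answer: 4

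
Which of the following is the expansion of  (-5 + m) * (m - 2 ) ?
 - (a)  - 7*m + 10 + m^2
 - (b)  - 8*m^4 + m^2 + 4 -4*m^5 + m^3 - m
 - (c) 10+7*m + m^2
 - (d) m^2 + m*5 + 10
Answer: a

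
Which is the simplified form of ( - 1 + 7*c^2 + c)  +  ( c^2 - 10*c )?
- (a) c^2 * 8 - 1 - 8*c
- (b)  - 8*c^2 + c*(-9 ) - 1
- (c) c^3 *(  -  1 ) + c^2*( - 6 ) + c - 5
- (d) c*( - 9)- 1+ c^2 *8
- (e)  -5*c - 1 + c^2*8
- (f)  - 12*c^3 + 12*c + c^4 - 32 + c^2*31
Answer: d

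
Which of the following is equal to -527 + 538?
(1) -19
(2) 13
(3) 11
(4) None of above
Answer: 3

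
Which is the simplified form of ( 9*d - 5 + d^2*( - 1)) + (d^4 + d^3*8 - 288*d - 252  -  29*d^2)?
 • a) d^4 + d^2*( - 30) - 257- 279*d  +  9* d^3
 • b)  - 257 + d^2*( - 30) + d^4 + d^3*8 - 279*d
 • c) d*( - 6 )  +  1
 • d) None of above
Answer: b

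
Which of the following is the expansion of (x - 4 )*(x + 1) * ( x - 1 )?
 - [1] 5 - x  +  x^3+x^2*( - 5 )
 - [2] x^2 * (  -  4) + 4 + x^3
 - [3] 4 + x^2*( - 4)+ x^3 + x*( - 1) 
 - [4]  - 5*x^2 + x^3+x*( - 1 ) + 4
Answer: 3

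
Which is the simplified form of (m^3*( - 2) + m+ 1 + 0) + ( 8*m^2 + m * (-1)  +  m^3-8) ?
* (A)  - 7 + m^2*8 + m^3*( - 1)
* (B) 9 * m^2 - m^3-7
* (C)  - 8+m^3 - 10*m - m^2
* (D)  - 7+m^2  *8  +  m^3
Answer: A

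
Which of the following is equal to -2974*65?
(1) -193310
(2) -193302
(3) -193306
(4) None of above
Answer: 1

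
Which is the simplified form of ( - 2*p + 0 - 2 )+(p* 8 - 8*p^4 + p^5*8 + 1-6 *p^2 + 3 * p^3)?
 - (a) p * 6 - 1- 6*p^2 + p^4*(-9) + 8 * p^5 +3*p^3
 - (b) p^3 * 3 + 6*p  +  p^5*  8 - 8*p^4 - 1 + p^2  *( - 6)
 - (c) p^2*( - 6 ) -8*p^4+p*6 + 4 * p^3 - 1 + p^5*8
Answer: b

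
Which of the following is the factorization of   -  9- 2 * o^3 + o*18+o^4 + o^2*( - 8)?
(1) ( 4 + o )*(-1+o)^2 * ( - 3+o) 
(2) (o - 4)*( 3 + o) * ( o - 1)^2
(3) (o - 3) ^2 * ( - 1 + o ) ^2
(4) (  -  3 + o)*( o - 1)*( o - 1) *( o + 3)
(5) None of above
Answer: 4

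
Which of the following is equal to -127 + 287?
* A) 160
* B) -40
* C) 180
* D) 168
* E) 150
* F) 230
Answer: A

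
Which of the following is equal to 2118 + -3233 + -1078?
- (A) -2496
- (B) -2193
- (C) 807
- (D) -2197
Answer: B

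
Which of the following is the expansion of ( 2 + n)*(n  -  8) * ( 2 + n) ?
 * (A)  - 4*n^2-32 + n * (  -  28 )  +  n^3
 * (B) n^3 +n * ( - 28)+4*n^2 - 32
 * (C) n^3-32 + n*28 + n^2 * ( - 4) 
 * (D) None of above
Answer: A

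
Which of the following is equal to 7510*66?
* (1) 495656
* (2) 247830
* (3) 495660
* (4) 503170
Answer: 3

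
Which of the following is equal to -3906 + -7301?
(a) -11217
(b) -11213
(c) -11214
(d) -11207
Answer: d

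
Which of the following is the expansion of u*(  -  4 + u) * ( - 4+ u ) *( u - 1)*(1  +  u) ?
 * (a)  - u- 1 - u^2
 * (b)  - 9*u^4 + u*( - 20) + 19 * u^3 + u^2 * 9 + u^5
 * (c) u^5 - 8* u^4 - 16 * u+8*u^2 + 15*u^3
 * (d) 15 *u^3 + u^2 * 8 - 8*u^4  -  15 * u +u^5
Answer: c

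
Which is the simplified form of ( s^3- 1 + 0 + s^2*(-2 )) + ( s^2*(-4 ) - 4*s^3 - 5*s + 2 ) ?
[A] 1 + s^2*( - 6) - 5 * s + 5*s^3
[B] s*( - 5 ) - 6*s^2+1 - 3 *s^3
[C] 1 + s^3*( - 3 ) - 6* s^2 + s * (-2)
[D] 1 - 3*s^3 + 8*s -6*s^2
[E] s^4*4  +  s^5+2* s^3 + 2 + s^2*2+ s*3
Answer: B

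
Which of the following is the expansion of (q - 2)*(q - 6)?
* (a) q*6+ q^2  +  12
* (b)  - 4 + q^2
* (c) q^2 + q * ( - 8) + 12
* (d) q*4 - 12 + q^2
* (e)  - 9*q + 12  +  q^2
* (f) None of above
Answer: c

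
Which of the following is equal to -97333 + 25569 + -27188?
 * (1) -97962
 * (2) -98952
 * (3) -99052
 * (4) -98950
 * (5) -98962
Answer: 2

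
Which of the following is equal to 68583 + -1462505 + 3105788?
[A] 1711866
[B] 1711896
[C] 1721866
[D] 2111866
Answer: A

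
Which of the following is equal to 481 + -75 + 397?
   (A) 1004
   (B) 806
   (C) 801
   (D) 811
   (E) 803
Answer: E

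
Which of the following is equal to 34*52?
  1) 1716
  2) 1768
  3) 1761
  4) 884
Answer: 2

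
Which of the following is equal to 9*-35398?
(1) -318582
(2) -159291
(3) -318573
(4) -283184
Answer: 1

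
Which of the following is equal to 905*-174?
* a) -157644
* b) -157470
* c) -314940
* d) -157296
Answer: b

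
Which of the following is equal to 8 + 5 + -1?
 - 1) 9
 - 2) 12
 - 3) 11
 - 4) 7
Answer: 2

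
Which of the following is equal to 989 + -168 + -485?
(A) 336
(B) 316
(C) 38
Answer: A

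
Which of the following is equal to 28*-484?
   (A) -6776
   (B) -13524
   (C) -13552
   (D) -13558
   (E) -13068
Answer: C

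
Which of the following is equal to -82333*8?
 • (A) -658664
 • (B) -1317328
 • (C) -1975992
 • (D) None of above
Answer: A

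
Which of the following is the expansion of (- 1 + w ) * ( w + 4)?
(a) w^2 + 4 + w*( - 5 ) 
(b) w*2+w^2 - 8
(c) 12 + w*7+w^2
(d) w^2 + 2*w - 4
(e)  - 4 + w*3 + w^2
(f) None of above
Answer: e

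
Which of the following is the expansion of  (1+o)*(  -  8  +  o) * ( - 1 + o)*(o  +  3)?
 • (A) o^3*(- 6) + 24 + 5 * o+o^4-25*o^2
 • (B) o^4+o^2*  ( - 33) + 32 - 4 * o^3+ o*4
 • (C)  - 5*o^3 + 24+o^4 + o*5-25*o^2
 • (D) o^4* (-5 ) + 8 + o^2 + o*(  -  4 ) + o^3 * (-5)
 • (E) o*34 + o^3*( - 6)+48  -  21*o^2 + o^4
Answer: C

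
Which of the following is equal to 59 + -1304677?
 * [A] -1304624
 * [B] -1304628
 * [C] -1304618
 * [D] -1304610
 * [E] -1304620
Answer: C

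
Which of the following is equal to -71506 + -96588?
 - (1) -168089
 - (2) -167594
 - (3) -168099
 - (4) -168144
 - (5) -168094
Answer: 5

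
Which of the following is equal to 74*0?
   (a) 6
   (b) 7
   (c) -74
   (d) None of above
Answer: d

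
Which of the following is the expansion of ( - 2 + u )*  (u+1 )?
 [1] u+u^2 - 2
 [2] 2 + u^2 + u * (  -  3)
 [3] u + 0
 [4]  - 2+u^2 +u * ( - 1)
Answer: 4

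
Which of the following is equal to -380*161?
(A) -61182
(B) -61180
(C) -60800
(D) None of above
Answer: B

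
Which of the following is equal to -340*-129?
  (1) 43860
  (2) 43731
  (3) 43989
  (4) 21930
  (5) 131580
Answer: 1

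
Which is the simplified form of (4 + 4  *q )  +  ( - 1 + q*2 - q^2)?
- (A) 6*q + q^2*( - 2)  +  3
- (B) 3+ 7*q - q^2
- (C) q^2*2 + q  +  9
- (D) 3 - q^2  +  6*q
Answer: D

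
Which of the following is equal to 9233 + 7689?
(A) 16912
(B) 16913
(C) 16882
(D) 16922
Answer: D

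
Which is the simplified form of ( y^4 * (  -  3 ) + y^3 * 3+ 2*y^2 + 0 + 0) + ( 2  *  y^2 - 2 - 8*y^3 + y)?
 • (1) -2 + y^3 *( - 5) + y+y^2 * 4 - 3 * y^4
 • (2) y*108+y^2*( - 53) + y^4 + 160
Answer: 1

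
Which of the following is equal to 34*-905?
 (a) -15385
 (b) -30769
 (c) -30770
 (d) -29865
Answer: c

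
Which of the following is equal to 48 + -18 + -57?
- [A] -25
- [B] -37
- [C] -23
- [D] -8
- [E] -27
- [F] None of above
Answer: E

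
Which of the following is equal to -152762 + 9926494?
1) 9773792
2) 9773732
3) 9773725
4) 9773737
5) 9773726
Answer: 2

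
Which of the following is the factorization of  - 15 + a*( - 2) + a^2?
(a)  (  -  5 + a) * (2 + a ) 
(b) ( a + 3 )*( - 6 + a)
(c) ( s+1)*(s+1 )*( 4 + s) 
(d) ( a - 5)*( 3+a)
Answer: d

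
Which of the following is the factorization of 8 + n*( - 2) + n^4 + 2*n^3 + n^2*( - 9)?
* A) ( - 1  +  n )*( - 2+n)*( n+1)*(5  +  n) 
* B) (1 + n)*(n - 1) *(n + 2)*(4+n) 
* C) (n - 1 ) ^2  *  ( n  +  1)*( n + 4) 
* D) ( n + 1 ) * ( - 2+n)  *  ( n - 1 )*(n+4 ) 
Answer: D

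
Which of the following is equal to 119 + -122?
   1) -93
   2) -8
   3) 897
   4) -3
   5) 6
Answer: 4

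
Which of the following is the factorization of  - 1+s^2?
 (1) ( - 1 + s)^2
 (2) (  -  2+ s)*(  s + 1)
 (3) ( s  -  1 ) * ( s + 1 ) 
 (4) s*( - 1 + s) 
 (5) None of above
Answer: 3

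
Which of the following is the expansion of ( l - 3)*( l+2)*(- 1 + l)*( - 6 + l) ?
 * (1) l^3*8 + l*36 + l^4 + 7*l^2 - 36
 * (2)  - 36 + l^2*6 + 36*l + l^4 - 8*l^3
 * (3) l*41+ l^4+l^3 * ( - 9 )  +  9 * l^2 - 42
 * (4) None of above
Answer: 4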